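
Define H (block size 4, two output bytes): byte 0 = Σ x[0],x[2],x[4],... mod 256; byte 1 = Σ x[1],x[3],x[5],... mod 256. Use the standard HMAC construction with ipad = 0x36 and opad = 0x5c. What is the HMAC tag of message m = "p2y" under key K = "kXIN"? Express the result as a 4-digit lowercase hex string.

Key "kXIN" = 6b 58 49 4e is exactly B = 4 bytes: K' = 6b 58 49 4e.
K' ⊕ ipad = 5d 6e 7f 78.  K' ⊕ opad = 37 04 15 12.
Inner input = (K'⊕ipad) ∥ m = 5d 6e 7f 78 ∥ 70 32 79.
Inner hash: even-index sum = 453 mod 256 = 197; odd-index sum = 280 mod 256 = 24 → c5 18.
Outer input = (K'⊕opad) ∥ inner = 37 04 15 12 ∥ c5 18.
Outer hash (tag): even-index sum = 273 mod 256 = 17; odd-index sum = 46 mod 256 = 46 → 11 2e.

112e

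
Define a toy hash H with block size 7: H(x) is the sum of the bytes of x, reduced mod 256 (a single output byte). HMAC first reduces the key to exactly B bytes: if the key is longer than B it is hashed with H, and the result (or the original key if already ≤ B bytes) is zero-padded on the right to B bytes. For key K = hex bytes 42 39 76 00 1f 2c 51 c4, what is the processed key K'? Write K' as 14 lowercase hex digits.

51000000000000

|K| = 8 > B = 7, so first hash the key.
H(K): sum = 66+57+118+0+31+44+81+196 = 593; mod 256 = 81 → 51.
Zero-pad H(K) = 51 to 7 bytes: K' = 51 00 00 00 00 00 00.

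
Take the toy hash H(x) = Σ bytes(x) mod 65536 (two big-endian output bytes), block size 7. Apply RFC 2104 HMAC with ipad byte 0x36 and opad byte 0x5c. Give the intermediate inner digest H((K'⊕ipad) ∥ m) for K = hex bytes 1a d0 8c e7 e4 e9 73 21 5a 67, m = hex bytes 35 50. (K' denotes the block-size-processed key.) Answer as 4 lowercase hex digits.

020f

Key hex bytes 1a d0 8c e7 e4 e9 73 21 5a 67 is 10 bytes > B = 7, so hash it first: H(key) = 05 7f, then zero-pad to 7 bytes: K' = 05 7f 00 00 00 00 00.
K' ⊕ ipad = 33 49 36 36 36 36 36.
Inner input = 33 49 36 36 36 36 36 ∥ 35 50.
Inner hash: sum = 51+73+54+54+54+54+54+53+80 = 527 → 02 0f.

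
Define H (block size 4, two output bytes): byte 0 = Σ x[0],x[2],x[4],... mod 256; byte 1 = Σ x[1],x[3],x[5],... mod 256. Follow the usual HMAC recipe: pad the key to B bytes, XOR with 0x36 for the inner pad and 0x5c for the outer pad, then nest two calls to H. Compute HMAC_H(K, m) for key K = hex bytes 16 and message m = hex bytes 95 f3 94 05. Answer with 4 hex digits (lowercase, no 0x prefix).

Key hex bytes 16 is 1 byte ≤ B = 4; zero-pad to 4 bytes: K' = 16 00 00 00.
K' ⊕ ipad = 20 36 36 36.  K' ⊕ opad = 4a 5c 5c 5c.
Inner input = (K'⊕ipad) ∥ m = 20 36 36 36 ∥ 95 f3 94 05.
Inner hash: even-index sum = 383 mod 256 = 127; odd-index sum = 356 mod 256 = 100 → 7f 64.
Outer input = (K'⊕opad) ∥ inner = 4a 5c 5c 5c ∥ 7f 64.
Outer hash (tag): even-index sum = 293 mod 256 = 37; odd-index sum = 284 mod 256 = 28 → 25 1c.

251c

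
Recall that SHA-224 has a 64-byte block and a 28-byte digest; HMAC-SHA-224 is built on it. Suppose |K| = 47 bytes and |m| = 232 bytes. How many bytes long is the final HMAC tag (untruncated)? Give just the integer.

The tag is one SHA-224 digest: 28 bytes.

28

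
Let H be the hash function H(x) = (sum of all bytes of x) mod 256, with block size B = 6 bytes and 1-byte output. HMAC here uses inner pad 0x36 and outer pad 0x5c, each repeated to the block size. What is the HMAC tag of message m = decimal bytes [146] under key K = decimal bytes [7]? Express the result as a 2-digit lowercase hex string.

f8

Key decimal bytes [7] = 07 is 1 byte ≤ B = 6; zero-pad to 6 bytes: K' = 07 00 00 00 00 00.
K' ⊕ ipad = 31 36 36 36 36 36.  K' ⊕ opad = 5b 5c 5c 5c 5c 5c.
Inner input = (K'⊕ipad) ∥ m = 31 36 36 36 36 36 ∥ 92.
Inner hash: sum = 49+54+54+54+54+54+146 = 465; mod 256 = 209 → d1.
Outer input = (K'⊕opad) ∥ inner = 5b 5c 5c 5c 5c 5c ∥ d1.
Outer hash (tag): sum = 91+92+92+92+92+92+209 = 760; mod 256 = 248 → f8.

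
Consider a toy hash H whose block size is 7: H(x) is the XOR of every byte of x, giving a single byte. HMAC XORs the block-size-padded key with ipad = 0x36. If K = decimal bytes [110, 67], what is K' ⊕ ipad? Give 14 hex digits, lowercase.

Key decimal bytes [110, 67] = 6e 43 is 2 bytes ≤ B = 7; zero-pad to 7 bytes: K' = 6e 43 00 00 00 00 00.
XOR each byte with 0x36: 6e⊕36=58, 43⊕36=75, 00⊕36=36, 00⊕36=36, 00⊕36=36, 00⊕36=36, 00⊕36=36.

58753636363636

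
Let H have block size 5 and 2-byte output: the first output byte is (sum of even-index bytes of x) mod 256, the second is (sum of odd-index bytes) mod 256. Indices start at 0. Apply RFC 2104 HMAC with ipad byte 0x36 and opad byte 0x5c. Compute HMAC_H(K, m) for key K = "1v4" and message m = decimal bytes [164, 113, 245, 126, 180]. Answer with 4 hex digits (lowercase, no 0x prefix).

Key "1v4" = 31 76 34 is 3 bytes ≤ B = 5; zero-pad to 5 bytes: K' = 31 76 34 00 00.
K' ⊕ ipad = 07 40 02 36 36.  K' ⊕ opad = 6d 2a 68 5c 5c.
Inner input = (K'⊕ipad) ∥ m = 07 40 02 36 36 ∥ a4 71 f5 7e b4.
Inner hash: even-index sum = 302 mod 256 = 46; odd-index sum = 707 mod 256 = 195 → 2e c3.
Outer input = (K'⊕opad) ∥ inner = 6d 2a 68 5c 5c ∥ 2e c3.
Outer hash (tag): even-index sum = 500 mod 256 = 244; odd-index sum = 180 mod 256 = 180 → f4 b4.

f4b4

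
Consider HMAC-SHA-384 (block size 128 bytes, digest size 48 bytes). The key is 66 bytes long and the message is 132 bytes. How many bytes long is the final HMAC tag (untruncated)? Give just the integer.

48

The tag is one SHA-384 digest: 48 bytes.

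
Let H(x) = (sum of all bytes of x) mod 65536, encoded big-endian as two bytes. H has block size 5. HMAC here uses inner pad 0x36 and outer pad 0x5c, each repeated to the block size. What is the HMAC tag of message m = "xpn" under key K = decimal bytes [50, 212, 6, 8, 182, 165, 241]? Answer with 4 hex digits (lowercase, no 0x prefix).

Key decimal bytes [50, 212, 6, 8, 182, 165, 241] = 32 d4 06 08 b6 a5 f1 is 7 bytes > B = 5, so hash it first: H(key) = 03 60, then zero-pad to 5 bytes: K' = 03 60 00 00 00.
K' ⊕ ipad = 35 56 36 36 36.  K' ⊕ opad = 5f 3c 5c 5c 5c.
Inner input = (K'⊕ipad) ∥ m = 35 56 36 36 36 ∥ 78 70 6e.
Inner hash: sum = 53+86+54+54+54+120+112+110 = 643 → 02 83.
Outer input = (K'⊕opad) ∥ inner = 5f 3c 5c 5c 5c ∥ 02 83.
Outer hash (tag): sum = 95+60+92+92+92+2+131 = 564 → 02 34.

0234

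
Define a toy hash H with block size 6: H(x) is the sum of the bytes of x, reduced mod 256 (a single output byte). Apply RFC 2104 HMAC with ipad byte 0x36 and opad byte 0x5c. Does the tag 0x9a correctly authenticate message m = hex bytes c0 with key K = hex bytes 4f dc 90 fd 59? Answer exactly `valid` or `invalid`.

valid

Key hex bytes 4f dc 90 fd 59 is 5 bytes ≤ B = 6; zero-pad to 6 bytes: K' = 4f dc 90 fd 59 00.
K' ⊕ ipad = 79 ea a6 cb 6f 36; K' ⊕ opad = 13 80 cc a1 05 5c.
Inner hash: sum = 121+234+166+203+111+54+192 = 1081; mod 256 = 57 → 39.
Outer hash (recomputed tag): sum = 19+128+204+161+5+92+57 = 666; mod 256 = 154 → 9a.
Recomputed tag = 9a; claimed = 9a → match.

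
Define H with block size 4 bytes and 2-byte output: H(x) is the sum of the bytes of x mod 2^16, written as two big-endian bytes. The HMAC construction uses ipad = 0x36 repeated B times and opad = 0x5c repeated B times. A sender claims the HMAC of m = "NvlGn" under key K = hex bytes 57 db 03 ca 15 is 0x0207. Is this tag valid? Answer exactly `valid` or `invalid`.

valid

Key hex bytes 57 db 03 ca 15 is 5 bytes > B = 4, so hash it first: H(key) = 02 14, then zero-pad to 4 bytes: K' = 02 14 00 00.
K' ⊕ ipad = 34 22 36 36; K' ⊕ opad = 5e 48 5c 5c.
Inner hash: sum = 52+34+54+54+78+118+108+71+110 = 679 → 02 a7.
Outer hash (recomputed tag): sum = 94+72+92+92+2+167 = 519 → 02 07.
Recomputed tag = 0207; claimed = 0207 → match.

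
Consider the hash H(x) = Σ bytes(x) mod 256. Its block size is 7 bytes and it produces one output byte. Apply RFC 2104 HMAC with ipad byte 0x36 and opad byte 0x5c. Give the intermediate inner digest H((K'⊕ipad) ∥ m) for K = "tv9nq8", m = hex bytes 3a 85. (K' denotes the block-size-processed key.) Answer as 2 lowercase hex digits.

Key "tv9nq8" = 74 76 39 6e 71 38 is 6 bytes ≤ B = 7; zero-pad to 7 bytes: K' = 74 76 39 6e 71 38 00.
K' ⊕ ipad = 42 40 0f 58 47 0e 36.
Inner input = 42 40 0f 58 47 0e 36 ∥ 3a 85.
Inner hash: sum = 66+64+15+88+71+14+54+58+133 = 563; mod 256 = 51 → 33.

33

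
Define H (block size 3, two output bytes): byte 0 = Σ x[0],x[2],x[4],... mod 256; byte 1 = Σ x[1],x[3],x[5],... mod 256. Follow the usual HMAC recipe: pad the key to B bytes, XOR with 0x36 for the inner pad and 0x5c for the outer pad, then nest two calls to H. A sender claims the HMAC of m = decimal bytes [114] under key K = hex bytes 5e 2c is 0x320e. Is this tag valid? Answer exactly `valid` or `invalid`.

Key hex bytes 5e 2c is 2 bytes ≤ B = 3; zero-pad to 3 bytes: K' = 5e 2c 00.
K' ⊕ ipad = 68 1a 36; K' ⊕ opad = 02 70 5c.
Inner hash: even-index sum = 158 mod 256 = 158; odd-index sum = 140 mod 256 = 140 → 9e 8c.
Outer hash (recomputed tag): even-index sum = 234 mod 256 = 234; odd-index sum = 270 mod 256 = 14 → ea 0e.
Recomputed tag = ea0e; claimed = 320e → mismatch.

invalid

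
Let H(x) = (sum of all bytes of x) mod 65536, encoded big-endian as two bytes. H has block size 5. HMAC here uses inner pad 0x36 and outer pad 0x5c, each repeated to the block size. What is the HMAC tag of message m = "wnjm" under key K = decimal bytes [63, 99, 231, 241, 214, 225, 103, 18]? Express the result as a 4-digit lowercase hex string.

Key decimal bytes [63, 99, 231, 241, 214, 225, 103, 18] = 3f 63 e7 f1 d6 e1 67 12 is 8 bytes > B = 5, so hash it first: H(key) = 04 aa, then zero-pad to 5 bytes: K' = 04 aa 00 00 00.
K' ⊕ ipad = 32 9c 36 36 36.  K' ⊕ opad = 58 f6 5c 5c 5c.
Inner input = (K'⊕ipad) ∥ m = 32 9c 36 36 36 ∥ 77 6e 6a 6d.
Inner hash: sum = 50+156+54+54+54+119+110+106+109 = 812 → 03 2c.
Outer input = (K'⊕opad) ∥ inner = 58 f6 5c 5c 5c ∥ 03 2c.
Outer hash (tag): sum = 88+246+92+92+92+3+44 = 657 → 02 91.

0291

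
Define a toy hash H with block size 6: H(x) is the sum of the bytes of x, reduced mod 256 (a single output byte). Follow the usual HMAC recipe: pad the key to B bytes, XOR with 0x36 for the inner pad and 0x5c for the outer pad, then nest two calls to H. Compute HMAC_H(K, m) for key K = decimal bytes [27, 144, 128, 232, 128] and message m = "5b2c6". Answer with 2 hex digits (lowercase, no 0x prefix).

Key decimal bytes [27, 144, 128, 232, 128] = 1b 90 80 e8 80 is 5 bytes ≤ B = 6; zero-pad to 6 bytes: K' = 1b 90 80 e8 80 00.
K' ⊕ ipad = 2d a6 b6 de b6 36.  K' ⊕ opad = 47 cc dc b4 dc 5c.
Inner input = (K'⊕ipad) ∥ m = 2d a6 b6 de b6 36 ∥ 35 62 32 63 36.
Inner hash: sum = 45+166+182+222+182+54+53+98+50+99+54 = 1205; mod 256 = 181 → b5.
Outer input = (K'⊕opad) ∥ inner = 47 cc dc b4 dc 5c ∥ b5.
Outer hash (tag): sum = 71+204+220+180+220+92+181 = 1168; mod 256 = 144 → 90.

90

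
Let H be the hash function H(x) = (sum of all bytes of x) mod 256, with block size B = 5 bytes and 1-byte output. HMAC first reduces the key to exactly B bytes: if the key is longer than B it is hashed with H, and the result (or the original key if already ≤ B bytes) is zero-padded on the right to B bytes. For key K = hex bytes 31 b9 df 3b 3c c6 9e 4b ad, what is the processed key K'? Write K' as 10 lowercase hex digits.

9c00000000

|K| = 9 > B = 5, so first hash the key.
H(K): sum = 49+185+223+59+60+198+158+75+173 = 1180; mod 256 = 156 → 9c.
Zero-pad H(K) = 9c to 5 bytes: K' = 9c 00 00 00 00.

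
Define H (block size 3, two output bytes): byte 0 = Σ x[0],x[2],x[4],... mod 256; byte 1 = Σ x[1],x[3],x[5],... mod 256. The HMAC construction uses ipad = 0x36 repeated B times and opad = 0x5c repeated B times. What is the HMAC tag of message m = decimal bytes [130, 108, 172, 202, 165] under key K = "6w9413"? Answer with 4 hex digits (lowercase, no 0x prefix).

Key "6w9413" = 36 77 39 34 31 33 is 6 bytes > B = 3, so hash it first: H(key) = a0 de, then zero-pad to 3 bytes: K' = a0 de 00.
K' ⊕ ipad = 96 e8 36.  K' ⊕ opad = fc 82 5c.
Inner input = (K'⊕ipad) ∥ m = 96 e8 36 ∥ 82 6c ac ca a5.
Inner hash: even-index sum = 514 mod 256 = 2; odd-index sum = 699 mod 256 = 187 → 02 bb.
Outer input = (K'⊕opad) ∥ inner = fc 82 5c ∥ 02 bb.
Outer hash (tag): even-index sum = 531 mod 256 = 19; odd-index sum = 132 mod 256 = 132 → 13 84.

1384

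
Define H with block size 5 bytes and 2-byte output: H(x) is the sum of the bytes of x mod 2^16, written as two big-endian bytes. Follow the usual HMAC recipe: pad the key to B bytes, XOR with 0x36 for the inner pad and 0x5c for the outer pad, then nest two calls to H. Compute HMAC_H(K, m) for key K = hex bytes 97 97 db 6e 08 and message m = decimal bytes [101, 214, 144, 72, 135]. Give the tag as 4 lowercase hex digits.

0307

Key hex bytes 97 97 db 6e 08 is exactly B = 5 bytes: K' = 97 97 db 6e 08.
K' ⊕ ipad = a1 a1 ed 58 3e.  K' ⊕ opad = cb cb 87 32 54.
Inner input = (K'⊕ipad) ∥ m = a1 a1 ed 58 3e ∥ 65 d6 90 48 87.
Inner hash: sum = 161+161+237+88+62+101+214+144+72+135 = 1375 → 05 5f.
Outer input = (K'⊕opad) ∥ inner = cb cb 87 32 54 ∥ 05 5f.
Outer hash (tag): sum = 203+203+135+50+84+5+95 = 775 → 03 07.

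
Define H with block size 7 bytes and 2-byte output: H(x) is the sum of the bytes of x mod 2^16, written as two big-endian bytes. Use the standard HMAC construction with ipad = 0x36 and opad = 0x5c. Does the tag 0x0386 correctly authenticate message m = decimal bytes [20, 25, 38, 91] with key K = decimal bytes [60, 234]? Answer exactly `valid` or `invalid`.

Key decimal bytes [60, 234] = 3c ea is 2 bytes ≤ B = 7; zero-pad to 7 bytes: K' = 3c ea 00 00 00 00 00.
K' ⊕ ipad = 0a dc 36 36 36 36 36; K' ⊕ opad = 60 b6 5c 5c 5c 5c 5c.
Inner hash: sum = 10+220+54+54+54+54+54+20+25+38+91 = 674 → 02 a2.
Outer hash (recomputed tag): sum = 96+182+92+92+92+92+92+2+162 = 902 → 03 86.
Recomputed tag = 0386; claimed = 0386 → match.

valid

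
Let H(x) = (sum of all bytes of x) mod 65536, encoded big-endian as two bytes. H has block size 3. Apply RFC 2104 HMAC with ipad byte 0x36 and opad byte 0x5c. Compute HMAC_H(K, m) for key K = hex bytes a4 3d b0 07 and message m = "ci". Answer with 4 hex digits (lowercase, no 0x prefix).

0265

Key hex bytes a4 3d b0 07 is 4 bytes > B = 3, so hash it first: H(key) = 01 98, then zero-pad to 3 bytes: K' = 01 98 00.
K' ⊕ ipad = 37 ae 36.  K' ⊕ opad = 5d c4 5c.
Inner input = (K'⊕ipad) ∥ m = 37 ae 36 ∥ 63 69.
Inner hash: sum = 55+174+54+99+105 = 487 → 01 e7.
Outer input = (K'⊕opad) ∥ inner = 5d c4 5c ∥ 01 e7.
Outer hash (tag): sum = 93+196+92+1+231 = 613 → 02 65.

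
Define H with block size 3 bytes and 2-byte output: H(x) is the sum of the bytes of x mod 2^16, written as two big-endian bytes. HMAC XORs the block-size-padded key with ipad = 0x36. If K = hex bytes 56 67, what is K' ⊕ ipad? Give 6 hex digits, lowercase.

Key hex bytes 56 67 is 2 bytes ≤ B = 3; zero-pad to 3 bytes: K' = 56 67 00.
XOR each byte with 0x36: 56⊕36=60, 67⊕36=51, 00⊕36=36.

605136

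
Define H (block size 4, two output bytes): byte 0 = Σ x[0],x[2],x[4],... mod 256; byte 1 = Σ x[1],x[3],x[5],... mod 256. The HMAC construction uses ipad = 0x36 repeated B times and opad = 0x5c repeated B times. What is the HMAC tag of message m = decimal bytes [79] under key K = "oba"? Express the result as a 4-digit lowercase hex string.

Key "oba" = 6f 62 61 is 3 bytes ≤ B = 4; zero-pad to 4 bytes: K' = 6f 62 61 00.
K' ⊕ ipad = 59 54 57 36.  K' ⊕ opad = 33 3e 3d 5c.
Inner input = (K'⊕ipad) ∥ m = 59 54 57 36 ∥ 4f.
Inner hash: even-index sum = 255 mod 256 = 255; odd-index sum = 138 mod 256 = 138 → ff 8a.
Outer input = (K'⊕opad) ∥ inner = 33 3e 3d 5c ∥ ff 8a.
Outer hash (tag): even-index sum = 367 mod 256 = 111; odd-index sum = 292 mod 256 = 36 → 6f 24.

6f24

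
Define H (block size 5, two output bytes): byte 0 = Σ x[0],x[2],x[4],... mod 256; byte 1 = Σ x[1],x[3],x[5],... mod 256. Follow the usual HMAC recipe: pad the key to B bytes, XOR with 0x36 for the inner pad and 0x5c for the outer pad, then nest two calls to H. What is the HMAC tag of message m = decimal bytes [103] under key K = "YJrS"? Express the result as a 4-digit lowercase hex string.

Key "YJrS" = 59 4a 72 53 is 4 bytes ≤ B = 5; zero-pad to 5 bytes: K' = 59 4a 72 53 00.
K' ⊕ ipad = 6f 7c 44 65 36.  K' ⊕ opad = 05 16 2e 0f 5c.
Inner input = (K'⊕ipad) ∥ m = 6f 7c 44 65 36 ∥ 67.
Inner hash: even-index sum = 233 mod 256 = 233; odd-index sum = 328 mod 256 = 72 → e9 48.
Outer input = (K'⊕opad) ∥ inner = 05 16 2e 0f 5c ∥ e9 48.
Outer hash (tag): even-index sum = 215 mod 256 = 215; odd-index sum = 270 mod 256 = 14 → d7 0e.

d70e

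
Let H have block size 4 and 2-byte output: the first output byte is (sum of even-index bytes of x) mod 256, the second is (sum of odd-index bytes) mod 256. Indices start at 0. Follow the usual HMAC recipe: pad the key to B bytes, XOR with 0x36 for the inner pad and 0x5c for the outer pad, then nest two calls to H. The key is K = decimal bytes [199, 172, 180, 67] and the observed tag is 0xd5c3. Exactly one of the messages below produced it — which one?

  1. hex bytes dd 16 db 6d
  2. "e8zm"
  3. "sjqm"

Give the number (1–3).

2

Key decimal bytes [199, 172, 180, 67] = c7 ac b4 43 is exactly B = 4 bytes: K' = c7 ac b4 43.
K' ⊕ ipad = f1 9a 82 75; K' ⊕ opad = 9b f0 e8 1f.
m1: inner = H(f1 9a 82 75 dd 16 db 6d) = 2b 92; tag = H(9b f0 e8 1f 2b 92) = aea1
m2: inner = H(f1 9a 82 75 65 38 7a 6d) = 52 b4; tag = H(9b f0 e8 1f 52 b4) = d5c3 ← matches
m3: inner = H(f1 9a 82 75 73 6a 71 6d) = 57 e6; tag = H(9b f0 e8 1f 57 e6) = daf5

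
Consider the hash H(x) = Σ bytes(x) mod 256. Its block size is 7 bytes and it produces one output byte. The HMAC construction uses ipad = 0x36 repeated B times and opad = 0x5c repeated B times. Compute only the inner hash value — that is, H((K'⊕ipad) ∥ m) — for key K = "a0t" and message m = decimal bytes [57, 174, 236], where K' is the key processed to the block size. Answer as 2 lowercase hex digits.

4a

Key "a0t" = 61 30 74 is 3 bytes ≤ B = 7; zero-pad to 7 bytes: K' = 61 30 74 00 00 00 00.
K' ⊕ ipad = 57 06 42 36 36 36 36.
Inner input = 57 06 42 36 36 36 36 ∥ 39 ae ec.
Inner hash: sum = 87+6+66+54+54+54+54+57+174+236 = 842; mod 256 = 74 → 4a.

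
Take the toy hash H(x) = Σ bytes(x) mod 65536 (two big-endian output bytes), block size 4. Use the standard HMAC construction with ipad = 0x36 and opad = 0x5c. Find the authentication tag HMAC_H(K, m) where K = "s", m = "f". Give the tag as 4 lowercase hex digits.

0191

Key "s" = 73 is 1 byte ≤ B = 4; zero-pad to 4 bytes: K' = 73 00 00 00.
K' ⊕ ipad = 45 36 36 36.  K' ⊕ opad = 2f 5c 5c 5c.
Inner input = (K'⊕ipad) ∥ m = 45 36 36 36 ∥ 66.
Inner hash: sum = 69+54+54+54+102 = 333 → 01 4d.
Outer input = (K'⊕opad) ∥ inner = 2f 5c 5c 5c ∥ 01 4d.
Outer hash (tag): sum = 47+92+92+92+1+77 = 401 → 01 91.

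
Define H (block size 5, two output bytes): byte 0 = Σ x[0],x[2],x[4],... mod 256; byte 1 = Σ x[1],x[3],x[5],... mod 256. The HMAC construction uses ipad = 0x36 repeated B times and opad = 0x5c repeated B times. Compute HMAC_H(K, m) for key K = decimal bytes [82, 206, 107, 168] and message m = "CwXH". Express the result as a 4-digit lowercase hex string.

Key decimal bytes [82, 206, 107, 168] = 52 ce 6b a8 is 4 bytes ≤ B = 5; zero-pad to 5 bytes: K' = 52 ce 6b a8 00.
K' ⊕ ipad = 64 f8 5d 9e 36.  K' ⊕ opad = 0e 92 37 f4 5c.
Inner input = (K'⊕ipad) ∥ m = 64 f8 5d 9e 36 ∥ 43 77 58 48.
Inner hash: even-index sum = 438 mod 256 = 182; odd-index sum = 561 mod 256 = 49 → b6 31.
Outer input = (K'⊕opad) ∥ inner = 0e 92 37 f4 5c ∥ b6 31.
Outer hash (tag): even-index sum = 210 mod 256 = 210; odd-index sum = 572 mod 256 = 60 → d2 3c.

d23c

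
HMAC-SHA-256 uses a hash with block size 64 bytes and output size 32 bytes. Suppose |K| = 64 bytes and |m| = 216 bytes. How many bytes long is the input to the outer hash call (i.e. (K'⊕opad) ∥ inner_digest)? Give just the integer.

Key is 64 ≤ 64 bytes, zero-padded: |K'| = 64.
Outer input = (K'⊕opad) ∥ H(inner) → 64 + 32 = 96 bytes.

96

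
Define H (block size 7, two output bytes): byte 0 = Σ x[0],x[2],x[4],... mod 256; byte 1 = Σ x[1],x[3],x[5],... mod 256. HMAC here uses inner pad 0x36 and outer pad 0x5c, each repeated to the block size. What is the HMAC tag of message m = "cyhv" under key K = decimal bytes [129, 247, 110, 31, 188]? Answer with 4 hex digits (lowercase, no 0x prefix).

Key decimal bytes [129, 247, 110, 31, 188] = 81 f7 6e 1f bc is 5 bytes ≤ B = 7; zero-pad to 7 bytes: K' = 81 f7 6e 1f bc 00 00.
K' ⊕ ipad = b7 c1 58 29 8a 36 36.  K' ⊕ opad = dd ab 32 43 e0 5c 5c.
Inner input = (K'⊕ipad) ∥ m = b7 c1 58 29 8a 36 36 ∥ 63 79 68 76.
Inner hash: even-index sum = 702 mod 256 = 190; odd-index sum = 491 mod 256 = 235 → be eb.
Outer input = (K'⊕opad) ∥ inner = dd ab 32 43 e0 5c 5c ∥ be eb.
Outer hash (tag): even-index sum = 822 mod 256 = 54; odd-index sum = 520 mod 256 = 8 → 36 08.

3608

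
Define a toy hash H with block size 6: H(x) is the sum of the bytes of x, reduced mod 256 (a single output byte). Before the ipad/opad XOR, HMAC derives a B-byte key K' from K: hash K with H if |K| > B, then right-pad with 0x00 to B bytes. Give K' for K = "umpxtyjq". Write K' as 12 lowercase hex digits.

|K| = 8 > B = 6, so first hash the key.
H(K): sum = 117+109+112+120+116+121+106+113 = 914; mod 256 = 146 → 92.
Zero-pad H(K) = 92 to 6 bytes: K' = 92 00 00 00 00 00.

920000000000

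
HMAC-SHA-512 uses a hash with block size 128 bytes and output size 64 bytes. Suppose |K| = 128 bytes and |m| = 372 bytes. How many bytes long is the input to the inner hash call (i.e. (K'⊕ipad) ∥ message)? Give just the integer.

500

Key is 128 ≤ 128 bytes, zero-padded: |K'| = 128.
Inner input = (K'⊕ipad) ∥ m → 128 + 372 = 500 bytes.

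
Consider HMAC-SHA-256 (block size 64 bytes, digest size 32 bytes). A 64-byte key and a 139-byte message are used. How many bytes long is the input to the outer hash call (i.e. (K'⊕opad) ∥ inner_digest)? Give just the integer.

Key is 64 ≤ 64 bytes, zero-padded: |K'| = 64.
Outer input = (K'⊕opad) ∥ H(inner) → 64 + 32 = 96 bytes.

96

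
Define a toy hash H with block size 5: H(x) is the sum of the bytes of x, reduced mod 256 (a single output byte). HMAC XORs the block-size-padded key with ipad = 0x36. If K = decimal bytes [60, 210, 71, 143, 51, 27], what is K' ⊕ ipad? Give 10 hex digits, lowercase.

0436363636

Key decimal bytes [60, 210, 71, 143, 51, 27] = 3c d2 47 8f 33 1b is 6 bytes > B = 5, so hash it first: H(key) = 32, then zero-pad to 5 bytes: K' = 32 00 00 00 00.
XOR each byte with 0x36: 32⊕36=04, 00⊕36=36, 00⊕36=36, 00⊕36=36, 00⊕36=36.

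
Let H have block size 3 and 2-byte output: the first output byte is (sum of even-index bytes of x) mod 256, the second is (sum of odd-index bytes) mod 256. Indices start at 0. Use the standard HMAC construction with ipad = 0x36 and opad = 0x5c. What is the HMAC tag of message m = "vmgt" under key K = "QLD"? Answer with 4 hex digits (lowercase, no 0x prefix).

Key "QLD" = 51 4c 44 is exactly B = 3 bytes: K' = 51 4c 44.
K' ⊕ ipad = 67 7a 72.  K' ⊕ opad = 0d 10 18.
Inner input = (K'⊕ipad) ∥ m = 67 7a 72 ∥ 76 6d 67 74.
Inner hash: even-index sum = 442 mod 256 = 186; odd-index sum = 343 mod 256 = 87 → ba 57.
Outer input = (K'⊕opad) ∥ inner = 0d 10 18 ∥ ba 57.
Outer hash (tag): even-index sum = 124 mod 256 = 124; odd-index sum = 202 mod 256 = 202 → 7c ca.

7cca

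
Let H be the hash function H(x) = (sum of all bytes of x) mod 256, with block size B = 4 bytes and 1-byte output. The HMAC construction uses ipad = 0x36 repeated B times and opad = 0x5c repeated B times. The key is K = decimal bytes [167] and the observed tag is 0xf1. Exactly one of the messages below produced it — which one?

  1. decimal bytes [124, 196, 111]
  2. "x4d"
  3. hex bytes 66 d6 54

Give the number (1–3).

1

Key decimal bytes [167] = a7 is 1 byte ≤ B = 4; zero-pad to 4 bytes: K' = a7 00 00 00.
K' ⊕ ipad = 91 36 36 36; K' ⊕ opad = fb 5c 5c 5c.
m1: inner = H(91 36 36 36 7c c4 6f) = e2; tag = H(fb 5c 5c 5c e2) = f1 ← matches
m2: inner = H(91 36 36 36 78 34 64) = 43; tag = H(fb 5c 5c 5c 43) = 52
m3: inner = H(91 36 36 36 66 d6 54) = c3; tag = H(fb 5c 5c 5c c3) = d2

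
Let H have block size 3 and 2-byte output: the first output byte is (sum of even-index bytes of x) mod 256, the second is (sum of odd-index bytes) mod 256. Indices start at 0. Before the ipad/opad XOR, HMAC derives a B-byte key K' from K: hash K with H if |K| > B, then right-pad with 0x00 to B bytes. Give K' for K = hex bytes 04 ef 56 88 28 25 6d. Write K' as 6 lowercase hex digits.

ef9c00

|K| = 7 > B = 3, so first hash the key.
H(K): even-index sum = 239 mod 256 = 239; odd-index sum = 412 mod 256 = 156 → ef 9c.
Zero-pad H(K) = ef 9c to 3 bytes: K' = ef 9c 00.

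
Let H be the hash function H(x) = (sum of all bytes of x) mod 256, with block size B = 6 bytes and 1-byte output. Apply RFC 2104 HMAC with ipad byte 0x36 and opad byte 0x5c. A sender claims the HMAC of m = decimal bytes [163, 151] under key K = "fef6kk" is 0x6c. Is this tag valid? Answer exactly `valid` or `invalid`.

Key "fef6kk" = 66 65 66 36 6b 6b is exactly B = 6 bytes: K' = 66 65 66 36 6b 6b.
K' ⊕ ipad = 50 53 50 00 5d 5d; K' ⊕ opad = 3a 39 3a 6a 37 37.
Inner hash: sum = 80+83+80+0+93+93+163+151 = 743; mod 256 = 231 → e7.
Outer hash (recomputed tag): sum = 58+57+58+106+55+55+231 = 620; mod 256 = 108 → 6c.
Recomputed tag = 6c; claimed = 6c → match.

valid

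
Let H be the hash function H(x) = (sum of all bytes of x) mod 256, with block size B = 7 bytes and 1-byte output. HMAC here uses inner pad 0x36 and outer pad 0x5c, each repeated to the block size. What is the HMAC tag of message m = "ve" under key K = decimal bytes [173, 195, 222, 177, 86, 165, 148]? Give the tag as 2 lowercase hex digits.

39

Key decimal bytes [173, 195, 222, 177, 86, 165, 148] = ad c3 de b1 56 a5 94 is exactly B = 7 bytes: K' = ad c3 de b1 56 a5 94.
K' ⊕ ipad = 9b f5 e8 87 60 93 a2.  K' ⊕ opad = f1 9f 82 ed 0a f9 c8.
Inner input = (K'⊕ipad) ∥ m = 9b f5 e8 87 60 93 a2 ∥ 76 65.
Inner hash: sum = 155+245+232+135+96+147+162+118+101 = 1391; mod 256 = 111 → 6f.
Outer input = (K'⊕opad) ∥ inner = f1 9f 82 ed 0a f9 c8 ∥ 6f.
Outer hash (tag): sum = 241+159+130+237+10+249+200+111 = 1337; mod 256 = 57 → 39.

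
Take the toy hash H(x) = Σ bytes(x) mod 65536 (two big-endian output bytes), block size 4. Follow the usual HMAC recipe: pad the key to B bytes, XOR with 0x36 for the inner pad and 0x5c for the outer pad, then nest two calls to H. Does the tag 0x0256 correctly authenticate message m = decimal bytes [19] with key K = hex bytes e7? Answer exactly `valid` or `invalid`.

valid

Key hex bytes e7 is 1 byte ≤ B = 4; zero-pad to 4 bytes: K' = e7 00 00 00.
K' ⊕ ipad = d1 36 36 36; K' ⊕ opad = bb 5c 5c 5c.
Inner hash: sum = 209+54+54+54+19 = 390 → 01 86.
Outer hash (recomputed tag): sum = 187+92+92+92+1+134 = 598 → 02 56.
Recomputed tag = 0256; claimed = 0256 → match.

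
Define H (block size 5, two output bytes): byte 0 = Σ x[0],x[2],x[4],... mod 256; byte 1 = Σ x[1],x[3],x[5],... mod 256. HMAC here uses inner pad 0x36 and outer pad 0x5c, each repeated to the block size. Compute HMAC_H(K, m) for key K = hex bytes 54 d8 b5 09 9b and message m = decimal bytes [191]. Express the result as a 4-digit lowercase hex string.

Key hex bytes 54 d8 b5 09 9b is exactly B = 5 bytes: K' = 54 d8 b5 09 9b.
K' ⊕ ipad = 62 ee 83 3f ad.  K' ⊕ opad = 08 84 e9 55 c7.
Inner input = (K'⊕ipad) ∥ m = 62 ee 83 3f ad ∥ bf.
Inner hash: even-index sum = 402 mod 256 = 146; odd-index sum = 492 mod 256 = 236 → 92 ec.
Outer input = (K'⊕opad) ∥ inner = 08 84 e9 55 c7 ∥ 92 ec.
Outer hash (tag): even-index sum = 676 mod 256 = 164; odd-index sum = 363 mod 256 = 107 → a4 6b.

a46b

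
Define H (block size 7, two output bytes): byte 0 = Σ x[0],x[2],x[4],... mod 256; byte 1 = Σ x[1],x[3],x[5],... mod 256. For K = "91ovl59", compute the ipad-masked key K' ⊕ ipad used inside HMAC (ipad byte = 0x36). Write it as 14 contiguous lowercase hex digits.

0f0759405a030f

Key "91ovl59" = 39 31 6f 76 6c 35 39 is exactly B = 7 bytes: K' = 39 31 6f 76 6c 35 39.
XOR each byte with 0x36: 39⊕36=0f, 31⊕36=07, 6f⊕36=59, 76⊕36=40, 6c⊕36=5a, 35⊕36=03, 39⊕36=0f.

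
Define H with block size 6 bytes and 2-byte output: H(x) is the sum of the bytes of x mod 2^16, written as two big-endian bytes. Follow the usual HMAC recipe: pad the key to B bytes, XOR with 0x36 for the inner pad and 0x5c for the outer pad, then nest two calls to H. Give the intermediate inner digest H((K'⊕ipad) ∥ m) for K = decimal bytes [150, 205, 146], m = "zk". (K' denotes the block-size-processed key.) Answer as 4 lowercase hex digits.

Key decimal bytes [150, 205, 146] = 96 cd 92 is 3 bytes ≤ B = 6; zero-pad to 6 bytes: K' = 96 cd 92 00 00 00.
K' ⊕ ipad = a0 fb a4 36 36 36.
Inner input = a0 fb a4 36 36 36 ∥ 7a 6b.
Inner hash: sum = 160+251+164+54+54+54+122+107 = 966 → 03 c6.

03c6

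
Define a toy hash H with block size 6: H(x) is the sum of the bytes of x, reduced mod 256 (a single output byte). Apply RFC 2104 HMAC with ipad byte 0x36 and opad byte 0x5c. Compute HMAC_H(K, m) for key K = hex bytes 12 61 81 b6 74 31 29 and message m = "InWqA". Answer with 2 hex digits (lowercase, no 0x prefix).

0c

Key hex bytes 12 61 81 b6 74 31 29 is 7 bytes > B = 6, so hash it first: H(key) = 78, then zero-pad to 6 bytes: K' = 78 00 00 00 00 00.
K' ⊕ ipad = 4e 36 36 36 36 36.  K' ⊕ opad = 24 5c 5c 5c 5c 5c.
Inner input = (K'⊕ipad) ∥ m = 4e 36 36 36 36 36 ∥ 49 6e 57 71 41.
Inner hash: sum = 78+54+54+54+54+54+73+110+87+113+65 = 796; mod 256 = 28 → 1c.
Outer input = (K'⊕opad) ∥ inner = 24 5c 5c 5c 5c 5c ∥ 1c.
Outer hash (tag): sum = 36+92+92+92+92+92+28 = 524; mod 256 = 12 → 0c.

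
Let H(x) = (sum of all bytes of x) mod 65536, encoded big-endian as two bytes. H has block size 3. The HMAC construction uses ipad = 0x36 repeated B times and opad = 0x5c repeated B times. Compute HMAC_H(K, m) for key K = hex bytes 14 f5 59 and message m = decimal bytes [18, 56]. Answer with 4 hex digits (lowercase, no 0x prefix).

0195

Key hex bytes 14 f5 59 is exactly B = 3 bytes: K' = 14 f5 59.
K' ⊕ ipad = 22 c3 6f.  K' ⊕ opad = 48 a9 05.
Inner input = (K'⊕ipad) ∥ m = 22 c3 6f ∥ 12 38.
Inner hash: sum = 34+195+111+18+56 = 414 → 01 9e.
Outer input = (K'⊕opad) ∥ inner = 48 a9 05 ∥ 01 9e.
Outer hash (tag): sum = 72+169+5+1+158 = 405 → 01 95.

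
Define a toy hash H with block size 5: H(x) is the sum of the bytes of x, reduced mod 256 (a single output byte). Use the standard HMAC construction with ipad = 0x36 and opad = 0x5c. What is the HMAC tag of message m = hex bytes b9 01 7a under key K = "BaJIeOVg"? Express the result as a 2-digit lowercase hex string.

08

Key "BaJIeOVg" = 42 61 4a 49 65 4f 56 67 is 8 bytes > B = 5, so hash it first: H(key) = a7, then zero-pad to 5 bytes: K' = a7 00 00 00 00.
K' ⊕ ipad = 91 36 36 36 36.  K' ⊕ opad = fb 5c 5c 5c 5c.
Inner input = (K'⊕ipad) ∥ m = 91 36 36 36 36 ∥ b9 01 7a.
Inner hash: sum = 145+54+54+54+54+185+1+122 = 669; mod 256 = 157 → 9d.
Outer input = (K'⊕opad) ∥ inner = fb 5c 5c 5c 5c ∥ 9d.
Outer hash (tag): sum = 251+92+92+92+92+157 = 776; mod 256 = 8 → 08.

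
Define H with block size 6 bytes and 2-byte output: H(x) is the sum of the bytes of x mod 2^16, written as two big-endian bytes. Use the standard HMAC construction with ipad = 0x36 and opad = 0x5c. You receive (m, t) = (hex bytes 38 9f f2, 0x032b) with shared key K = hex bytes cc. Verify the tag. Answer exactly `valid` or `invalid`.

invalid

Key hex bytes cc is 1 byte ≤ B = 6; zero-pad to 6 bytes: K' = cc 00 00 00 00 00.
K' ⊕ ipad = fa 36 36 36 36 36; K' ⊕ opad = 90 5c 5c 5c 5c 5c.
Inner hash: sum = 250+54+54+54+54+54+56+159+242 = 977 → 03 d1.
Outer hash (recomputed tag): sum = 144+92+92+92+92+92+3+209 = 816 → 03 30.
Recomputed tag = 0330; claimed = 032b → mismatch.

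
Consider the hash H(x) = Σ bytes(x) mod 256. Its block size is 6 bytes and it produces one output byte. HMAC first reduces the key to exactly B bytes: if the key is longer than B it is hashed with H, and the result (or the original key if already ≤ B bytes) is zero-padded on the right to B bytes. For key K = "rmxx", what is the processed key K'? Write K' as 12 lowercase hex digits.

726d78780000

Key "rmxx" = 72 6d 78 78 is 4 bytes ≤ B = 6; zero-pad to 6 bytes: K' = 72 6d 78 78 00 00.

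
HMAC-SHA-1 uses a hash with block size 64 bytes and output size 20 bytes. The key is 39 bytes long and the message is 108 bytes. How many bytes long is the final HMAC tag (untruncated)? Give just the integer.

The tag is one SHA-1 digest: 20 bytes.

20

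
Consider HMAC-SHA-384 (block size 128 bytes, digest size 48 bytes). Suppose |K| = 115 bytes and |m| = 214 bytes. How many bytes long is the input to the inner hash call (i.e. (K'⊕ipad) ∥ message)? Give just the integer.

342

Key is 115 ≤ 128 bytes, zero-padded: |K'| = 128.
Inner input = (K'⊕ipad) ∥ m → 128 + 214 = 342 bytes.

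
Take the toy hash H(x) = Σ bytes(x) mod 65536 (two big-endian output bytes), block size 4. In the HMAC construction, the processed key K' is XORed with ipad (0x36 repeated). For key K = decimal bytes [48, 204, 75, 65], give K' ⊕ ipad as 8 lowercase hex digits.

06fa7d77

Key decimal bytes [48, 204, 75, 65] = 30 cc 4b 41 is exactly B = 4 bytes: K' = 30 cc 4b 41.
XOR each byte with 0x36: 30⊕36=06, cc⊕36=fa, 4b⊕36=7d, 41⊕36=77.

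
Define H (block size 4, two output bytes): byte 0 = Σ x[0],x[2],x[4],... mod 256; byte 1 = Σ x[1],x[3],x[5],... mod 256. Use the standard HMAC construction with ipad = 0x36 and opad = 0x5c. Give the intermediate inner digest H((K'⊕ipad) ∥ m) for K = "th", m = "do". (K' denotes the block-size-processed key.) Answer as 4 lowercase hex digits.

Key "th" = 74 68 is 2 bytes ≤ B = 4; zero-pad to 4 bytes: K' = 74 68 00 00.
K' ⊕ ipad = 42 5e 36 36.
Inner input = 42 5e 36 36 ∥ 64 6f.
Inner hash: even-index sum = 220 mod 256 = 220; odd-index sum = 259 mod 256 = 3 → dc 03.

dc03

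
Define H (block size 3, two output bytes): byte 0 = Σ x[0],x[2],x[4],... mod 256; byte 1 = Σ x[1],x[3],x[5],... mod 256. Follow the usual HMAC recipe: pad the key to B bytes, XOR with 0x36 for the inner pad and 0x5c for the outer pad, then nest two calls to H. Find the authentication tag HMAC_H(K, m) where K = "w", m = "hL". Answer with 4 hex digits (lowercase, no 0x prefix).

Key "w" = 77 is 1 byte ≤ B = 3; zero-pad to 3 bytes: K' = 77 00 00.
K' ⊕ ipad = 41 36 36.  K' ⊕ opad = 2b 5c 5c.
Inner input = (K'⊕ipad) ∥ m = 41 36 36 ∥ 68 4c.
Inner hash: even-index sum = 195 mod 256 = 195; odd-index sum = 158 mod 256 = 158 → c3 9e.
Outer input = (K'⊕opad) ∥ inner = 2b 5c 5c ∥ c3 9e.
Outer hash (tag): even-index sum = 293 mod 256 = 37; odd-index sum = 287 mod 256 = 31 → 25 1f.

251f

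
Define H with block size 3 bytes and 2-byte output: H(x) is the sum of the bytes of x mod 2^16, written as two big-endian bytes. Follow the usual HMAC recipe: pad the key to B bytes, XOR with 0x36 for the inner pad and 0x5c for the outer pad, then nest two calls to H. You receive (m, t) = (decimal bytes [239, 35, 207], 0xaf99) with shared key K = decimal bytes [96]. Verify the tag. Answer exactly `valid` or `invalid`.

invalid

Key decimal bytes [96] = 60 is 1 byte ≤ B = 3; zero-pad to 3 bytes: K' = 60 00 00.
K' ⊕ ipad = 56 36 36; K' ⊕ opad = 3c 5c 5c.
Inner hash: sum = 86+54+54+239+35+207 = 675 → 02 a3.
Outer hash (recomputed tag): sum = 60+92+92+2+163 = 409 → 01 99.
Recomputed tag = 0199; claimed = af99 → mismatch.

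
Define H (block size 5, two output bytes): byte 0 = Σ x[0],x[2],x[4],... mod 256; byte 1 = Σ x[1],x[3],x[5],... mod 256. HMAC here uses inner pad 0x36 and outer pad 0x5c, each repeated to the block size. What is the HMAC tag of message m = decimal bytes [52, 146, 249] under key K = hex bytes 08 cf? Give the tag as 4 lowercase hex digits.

Key hex bytes 08 cf is 2 bytes ≤ B = 5; zero-pad to 5 bytes: K' = 08 cf 00 00 00.
K' ⊕ ipad = 3e f9 36 36 36.  K' ⊕ opad = 54 93 5c 5c 5c.
Inner input = (K'⊕ipad) ∥ m = 3e f9 36 36 36 ∥ 34 92 f9.
Inner hash: even-index sum = 316 mod 256 = 60; odd-index sum = 604 mod 256 = 92 → 3c 5c.
Outer input = (K'⊕opad) ∥ inner = 54 93 5c 5c 5c ∥ 3c 5c.
Outer hash (tag): even-index sum = 360 mod 256 = 104; odd-index sum = 299 mod 256 = 43 → 68 2b.

682b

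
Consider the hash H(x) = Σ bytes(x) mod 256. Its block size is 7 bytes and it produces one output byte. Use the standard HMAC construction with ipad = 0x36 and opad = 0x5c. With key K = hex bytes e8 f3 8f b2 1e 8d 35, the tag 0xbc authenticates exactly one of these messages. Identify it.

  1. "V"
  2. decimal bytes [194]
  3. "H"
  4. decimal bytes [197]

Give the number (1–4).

1

Key hex bytes e8 f3 8f b2 1e 8d 35 is exactly B = 7 bytes: K' = e8 f3 8f b2 1e 8d 35.
K' ⊕ ipad = de c5 b9 84 28 bb 03; K' ⊕ opad = b4 af d3 ee 42 d1 69.
m1: inner = H(de c5 b9 84 28 bb 03 56) = 1c; tag = H(b4 af d3 ee 42 d1 69 1c) = bc ← matches
m2: inner = H(de c5 b9 84 28 bb 03 c2) = 88; tag = H(b4 af d3 ee 42 d1 69 88) = 28
m3: inner = H(de c5 b9 84 28 bb 03 48) = 0e; tag = H(b4 af d3 ee 42 d1 69 0e) = ae
m4: inner = H(de c5 b9 84 28 bb 03 c5) = 8b; tag = H(b4 af d3 ee 42 d1 69 8b) = 2b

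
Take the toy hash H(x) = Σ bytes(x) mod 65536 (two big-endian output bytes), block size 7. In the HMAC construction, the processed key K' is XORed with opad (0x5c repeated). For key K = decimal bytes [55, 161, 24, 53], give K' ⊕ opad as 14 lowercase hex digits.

6bfd44695c5c5c

Key decimal bytes [55, 161, 24, 53] = 37 a1 18 35 is 4 bytes ≤ B = 7; zero-pad to 7 bytes: K' = 37 a1 18 35 00 00 00.
XOR each byte with 0x5c: 37⊕5c=6b, a1⊕5c=fd, 18⊕5c=44, 35⊕5c=69, 00⊕5c=5c, 00⊕5c=5c, 00⊕5c=5c.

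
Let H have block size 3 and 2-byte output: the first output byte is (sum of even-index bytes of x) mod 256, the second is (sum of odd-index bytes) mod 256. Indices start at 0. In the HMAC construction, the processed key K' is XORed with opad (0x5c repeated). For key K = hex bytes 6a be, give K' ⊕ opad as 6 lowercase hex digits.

Key hex bytes 6a be is 2 bytes ≤ B = 3; zero-pad to 3 bytes: K' = 6a be 00.
XOR each byte with 0x5c: 6a⊕5c=36, be⊕5c=e2, 00⊕5c=5c.

36e25c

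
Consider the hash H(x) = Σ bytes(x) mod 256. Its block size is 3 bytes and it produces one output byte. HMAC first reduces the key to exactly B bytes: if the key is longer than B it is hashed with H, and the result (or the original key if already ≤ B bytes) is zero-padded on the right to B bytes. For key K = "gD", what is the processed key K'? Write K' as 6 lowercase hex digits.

674400

Key "gD" = 67 44 is 2 bytes ≤ B = 3; zero-pad to 3 bytes: K' = 67 44 00.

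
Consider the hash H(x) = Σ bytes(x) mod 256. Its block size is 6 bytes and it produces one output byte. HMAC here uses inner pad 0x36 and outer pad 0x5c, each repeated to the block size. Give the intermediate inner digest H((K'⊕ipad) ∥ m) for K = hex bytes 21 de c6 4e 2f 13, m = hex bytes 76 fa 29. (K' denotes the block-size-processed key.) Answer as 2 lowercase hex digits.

3e

Key hex bytes 21 de c6 4e 2f 13 is exactly B = 6 bytes: K' = 21 de c6 4e 2f 13.
K' ⊕ ipad = 17 e8 f0 78 19 25.
Inner input = 17 e8 f0 78 19 25 ∥ 76 fa 29.
Inner hash: sum = 23+232+240+120+25+37+118+250+41 = 1086; mod 256 = 62 → 3e.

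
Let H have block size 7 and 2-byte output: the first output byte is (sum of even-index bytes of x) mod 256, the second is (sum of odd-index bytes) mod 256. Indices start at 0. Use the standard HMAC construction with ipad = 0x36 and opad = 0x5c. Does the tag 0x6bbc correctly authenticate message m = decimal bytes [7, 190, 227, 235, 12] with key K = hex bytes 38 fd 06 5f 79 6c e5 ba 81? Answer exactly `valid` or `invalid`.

invalid

Key hex bytes 38 fd 06 5f 79 6c e5 ba 81 is 9 bytes > B = 7, so hash it first: H(key) = 1d 82, then zero-pad to 7 bytes: K' = 1d 82 00 00 00 00 00.
K' ⊕ ipad = 2b b4 36 36 36 36 36; K' ⊕ opad = 41 de 5c 5c 5c 5c 5c.
Inner hash: even-index sum = 630 mod 256 = 118; odd-index sum = 534 mod 256 = 22 → 76 16.
Outer hash (recomputed tag): even-index sum = 363 mod 256 = 107; odd-index sum = 524 mod 256 = 12 → 6b 0c.
Recomputed tag = 6b0c; claimed = 6bbc → mismatch.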